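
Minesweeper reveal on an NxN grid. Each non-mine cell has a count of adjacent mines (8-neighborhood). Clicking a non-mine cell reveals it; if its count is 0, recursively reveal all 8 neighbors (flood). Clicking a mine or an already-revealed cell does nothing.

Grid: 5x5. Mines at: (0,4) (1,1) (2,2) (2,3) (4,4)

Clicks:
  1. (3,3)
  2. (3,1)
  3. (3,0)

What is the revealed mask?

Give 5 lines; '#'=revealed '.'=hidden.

Click 1 (3,3) count=3: revealed 1 new [(3,3)] -> total=1
Click 2 (3,1) count=1: revealed 1 new [(3,1)] -> total=2
Click 3 (3,0) count=0: revealed 8 new [(2,0) (2,1) (3,0) (3,2) (4,0) (4,1) (4,2) (4,3)] -> total=10

Answer: .....
.....
##...
####.
####.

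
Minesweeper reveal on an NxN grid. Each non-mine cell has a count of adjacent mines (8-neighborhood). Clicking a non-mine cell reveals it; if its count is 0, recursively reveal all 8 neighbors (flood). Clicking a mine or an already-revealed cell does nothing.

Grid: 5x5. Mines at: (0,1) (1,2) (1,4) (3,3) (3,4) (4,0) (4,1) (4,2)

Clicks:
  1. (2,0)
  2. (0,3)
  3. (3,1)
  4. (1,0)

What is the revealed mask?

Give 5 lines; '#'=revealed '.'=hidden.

Click 1 (2,0) count=0: revealed 6 new [(1,0) (1,1) (2,0) (2,1) (3,0) (3,1)] -> total=6
Click 2 (0,3) count=2: revealed 1 new [(0,3)] -> total=7
Click 3 (3,1) count=3: revealed 0 new [(none)] -> total=7
Click 4 (1,0) count=1: revealed 0 new [(none)] -> total=7

Answer: ...#.
##...
##...
##...
.....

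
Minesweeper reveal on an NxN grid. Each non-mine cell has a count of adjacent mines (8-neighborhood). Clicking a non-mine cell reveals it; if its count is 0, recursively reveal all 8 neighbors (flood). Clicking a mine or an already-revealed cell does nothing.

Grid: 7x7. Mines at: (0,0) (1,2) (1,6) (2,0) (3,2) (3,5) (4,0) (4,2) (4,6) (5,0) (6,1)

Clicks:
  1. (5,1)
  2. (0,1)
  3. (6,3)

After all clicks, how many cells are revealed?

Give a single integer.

Answer: 15

Derivation:
Click 1 (5,1) count=4: revealed 1 new [(5,1)] -> total=1
Click 2 (0,1) count=2: revealed 1 new [(0,1)] -> total=2
Click 3 (6,3) count=0: revealed 13 new [(4,3) (4,4) (4,5) (5,2) (5,3) (5,4) (5,5) (5,6) (6,2) (6,3) (6,4) (6,5) (6,6)] -> total=15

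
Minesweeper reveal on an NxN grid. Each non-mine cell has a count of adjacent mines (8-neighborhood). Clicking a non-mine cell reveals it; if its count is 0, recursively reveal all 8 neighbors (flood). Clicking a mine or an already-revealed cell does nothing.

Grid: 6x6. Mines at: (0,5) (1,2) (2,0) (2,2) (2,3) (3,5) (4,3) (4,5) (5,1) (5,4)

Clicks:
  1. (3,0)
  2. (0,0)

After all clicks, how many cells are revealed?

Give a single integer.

Click 1 (3,0) count=1: revealed 1 new [(3,0)] -> total=1
Click 2 (0,0) count=0: revealed 4 new [(0,0) (0,1) (1,0) (1,1)] -> total=5

Answer: 5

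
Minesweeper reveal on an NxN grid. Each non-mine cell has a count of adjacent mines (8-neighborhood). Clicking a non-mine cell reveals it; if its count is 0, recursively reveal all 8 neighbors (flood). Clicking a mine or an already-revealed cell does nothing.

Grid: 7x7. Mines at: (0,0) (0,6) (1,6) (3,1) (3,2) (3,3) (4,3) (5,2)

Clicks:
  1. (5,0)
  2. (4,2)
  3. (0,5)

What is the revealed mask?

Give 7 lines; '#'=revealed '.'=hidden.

Answer: .....#.
.......
.......
.......
###....
##.....
##.....

Derivation:
Click 1 (5,0) count=0: revealed 6 new [(4,0) (4,1) (5,0) (5,1) (6,0) (6,1)] -> total=6
Click 2 (4,2) count=5: revealed 1 new [(4,2)] -> total=7
Click 3 (0,5) count=2: revealed 1 new [(0,5)] -> total=8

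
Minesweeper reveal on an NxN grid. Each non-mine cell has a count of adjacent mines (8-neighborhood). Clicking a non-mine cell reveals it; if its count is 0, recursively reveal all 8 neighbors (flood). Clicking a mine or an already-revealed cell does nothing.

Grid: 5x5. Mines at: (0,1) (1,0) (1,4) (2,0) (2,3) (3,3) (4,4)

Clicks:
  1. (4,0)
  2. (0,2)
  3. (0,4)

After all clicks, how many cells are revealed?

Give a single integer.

Click 1 (4,0) count=0: revealed 6 new [(3,0) (3,1) (3,2) (4,0) (4,1) (4,2)] -> total=6
Click 2 (0,2) count=1: revealed 1 new [(0,2)] -> total=7
Click 3 (0,4) count=1: revealed 1 new [(0,4)] -> total=8

Answer: 8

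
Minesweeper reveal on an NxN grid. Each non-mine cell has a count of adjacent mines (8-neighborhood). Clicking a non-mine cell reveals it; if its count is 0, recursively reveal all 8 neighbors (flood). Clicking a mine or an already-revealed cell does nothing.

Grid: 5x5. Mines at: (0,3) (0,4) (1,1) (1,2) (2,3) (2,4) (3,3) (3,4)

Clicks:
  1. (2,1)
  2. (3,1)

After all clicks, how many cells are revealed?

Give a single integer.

Click 1 (2,1) count=2: revealed 1 new [(2,1)] -> total=1
Click 2 (3,1) count=0: revealed 8 new [(2,0) (2,2) (3,0) (3,1) (3,2) (4,0) (4,1) (4,2)] -> total=9

Answer: 9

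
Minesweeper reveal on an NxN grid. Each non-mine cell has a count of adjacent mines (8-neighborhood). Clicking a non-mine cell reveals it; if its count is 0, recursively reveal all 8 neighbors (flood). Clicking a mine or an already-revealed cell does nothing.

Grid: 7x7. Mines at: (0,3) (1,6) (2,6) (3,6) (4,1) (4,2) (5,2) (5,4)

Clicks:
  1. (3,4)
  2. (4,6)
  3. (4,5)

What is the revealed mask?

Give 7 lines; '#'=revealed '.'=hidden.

Click 1 (3,4) count=0: revealed 24 new [(0,0) (0,1) (0,2) (1,0) (1,1) (1,2) (1,3) (1,4) (1,5) (2,0) (2,1) (2,2) (2,3) (2,4) (2,5) (3,0) (3,1) (3,2) (3,3) (3,4) (3,5) (4,3) (4,4) (4,5)] -> total=24
Click 2 (4,6) count=1: revealed 1 new [(4,6)] -> total=25
Click 3 (4,5) count=2: revealed 0 new [(none)] -> total=25

Answer: ###....
######.
######.
######.
...####
.......
.......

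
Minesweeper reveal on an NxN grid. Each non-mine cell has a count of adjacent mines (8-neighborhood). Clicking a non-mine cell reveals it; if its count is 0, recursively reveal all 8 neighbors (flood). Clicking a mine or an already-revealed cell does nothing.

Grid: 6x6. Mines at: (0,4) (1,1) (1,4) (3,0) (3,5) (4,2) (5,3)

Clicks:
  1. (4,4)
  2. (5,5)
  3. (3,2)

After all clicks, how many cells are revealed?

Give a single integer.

Answer: 5

Derivation:
Click 1 (4,4) count=2: revealed 1 new [(4,4)] -> total=1
Click 2 (5,5) count=0: revealed 3 new [(4,5) (5,4) (5,5)] -> total=4
Click 3 (3,2) count=1: revealed 1 new [(3,2)] -> total=5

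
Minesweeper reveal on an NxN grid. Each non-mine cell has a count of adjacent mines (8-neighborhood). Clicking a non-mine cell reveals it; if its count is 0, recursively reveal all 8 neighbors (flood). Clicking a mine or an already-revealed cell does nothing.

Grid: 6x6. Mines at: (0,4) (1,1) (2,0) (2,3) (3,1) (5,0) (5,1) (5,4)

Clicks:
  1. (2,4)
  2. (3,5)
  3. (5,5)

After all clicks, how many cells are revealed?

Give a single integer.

Click 1 (2,4) count=1: revealed 1 new [(2,4)] -> total=1
Click 2 (3,5) count=0: revealed 7 new [(1,4) (1,5) (2,5) (3,4) (3,5) (4,4) (4,5)] -> total=8
Click 3 (5,5) count=1: revealed 1 new [(5,5)] -> total=9

Answer: 9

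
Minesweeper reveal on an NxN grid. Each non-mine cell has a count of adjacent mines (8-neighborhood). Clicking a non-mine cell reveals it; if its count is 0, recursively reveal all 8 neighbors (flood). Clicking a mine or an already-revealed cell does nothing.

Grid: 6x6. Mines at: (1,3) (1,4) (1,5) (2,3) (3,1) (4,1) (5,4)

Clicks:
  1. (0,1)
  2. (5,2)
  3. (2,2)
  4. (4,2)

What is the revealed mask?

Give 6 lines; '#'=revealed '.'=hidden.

Click 1 (0,1) count=0: revealed 9 new [(0,0) (0,1) (0,2) (1,0) (1,1) (1,2) (2,0) (2,1) (2,2)] -> total=9
Click 2 (5,2) count=1: revealed 1 new [(5,2)] -> total=10
Click 3 (2,2) count=3: revealed 0 new [(none)] -> total=10
Click 4 (4,2) count=2: revealed 1 new [(4,2)] -> total=11

Answer: ###...
###...
###...
......
..#...
..#...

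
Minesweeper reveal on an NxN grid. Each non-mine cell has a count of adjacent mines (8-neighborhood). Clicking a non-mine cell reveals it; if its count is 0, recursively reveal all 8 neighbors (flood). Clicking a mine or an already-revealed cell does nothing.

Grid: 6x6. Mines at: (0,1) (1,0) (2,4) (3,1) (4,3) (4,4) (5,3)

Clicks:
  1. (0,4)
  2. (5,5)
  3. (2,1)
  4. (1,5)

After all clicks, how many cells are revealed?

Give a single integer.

Click 1 (0,4) count=0: revealed 8 new [(0,2) (0,3) (0,4) (0,5) (1,2) (1,3) (1,4) (1,5)] -> total=8
Click 2 (5,5) count=1: revealed 1 new [(5,5)] -> total=9
Click 3 (2,1) count=2: revealed 1 new [(2,1)] -> total=10
Click 4 (1,5) count=1: revealed 0 new [(none)] -> total=10

Answer: 10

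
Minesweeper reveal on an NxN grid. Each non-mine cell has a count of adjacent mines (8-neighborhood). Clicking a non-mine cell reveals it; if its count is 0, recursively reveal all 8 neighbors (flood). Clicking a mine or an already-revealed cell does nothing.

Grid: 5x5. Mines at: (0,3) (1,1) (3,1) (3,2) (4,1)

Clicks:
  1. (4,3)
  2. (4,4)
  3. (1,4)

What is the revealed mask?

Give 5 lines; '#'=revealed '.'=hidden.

Click 1 (4,3) count=1: revealed 1 new [(4,3)] -> total=1
Click 2 (4,4) count=0: revealed 7 new [(1,3) (1,4) (2,3) (2,4) (3,3) (3,4) (4,4)] -> total=8
Click 3 (1,4) count=1: revealed 0 new [(none)] -> total=8

Answer: .....
...##
...##
...##
...##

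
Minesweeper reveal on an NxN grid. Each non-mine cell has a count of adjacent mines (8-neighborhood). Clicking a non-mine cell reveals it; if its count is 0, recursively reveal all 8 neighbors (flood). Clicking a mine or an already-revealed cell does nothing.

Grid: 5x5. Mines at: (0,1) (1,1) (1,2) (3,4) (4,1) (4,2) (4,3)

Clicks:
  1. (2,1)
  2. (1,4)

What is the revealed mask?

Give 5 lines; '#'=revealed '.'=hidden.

Click 1 (2,1) count=2: revealed 1 new [(2,1)] -> total=1
Click 2 (1,4) count=0: revealed 6 new [(0,3) (0,4) (1,3) (1,4) (2,3) (2,4)] -> total=7

Answer: ...##
...##
.#.##
.....
.....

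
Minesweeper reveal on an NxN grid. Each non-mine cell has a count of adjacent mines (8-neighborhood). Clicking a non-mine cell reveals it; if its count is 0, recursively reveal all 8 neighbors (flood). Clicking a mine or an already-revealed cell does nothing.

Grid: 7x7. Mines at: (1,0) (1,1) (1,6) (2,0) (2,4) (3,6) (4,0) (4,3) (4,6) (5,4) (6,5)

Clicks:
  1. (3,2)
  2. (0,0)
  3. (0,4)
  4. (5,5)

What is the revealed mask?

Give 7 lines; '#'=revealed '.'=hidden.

Answer: #.####.
..####.
.......
..#....
.......
.....#.
.......

Derivation:
Click 1 (3,2) count=1: revealed 1 new [(3,2)] -> total=1
Click 2 (0,0) count=2: revealed 1 new [(0,0)] -> total=2
Click 3 (0,4) count=0: revealed 8 new [(0,2) (0,3) (0,4) (0,5) (1,2) (1,3) (1,4) (1,5)] -> total=10
Click 4 (5,5) count=3: revealed 1 new [(5,5)] -> total=11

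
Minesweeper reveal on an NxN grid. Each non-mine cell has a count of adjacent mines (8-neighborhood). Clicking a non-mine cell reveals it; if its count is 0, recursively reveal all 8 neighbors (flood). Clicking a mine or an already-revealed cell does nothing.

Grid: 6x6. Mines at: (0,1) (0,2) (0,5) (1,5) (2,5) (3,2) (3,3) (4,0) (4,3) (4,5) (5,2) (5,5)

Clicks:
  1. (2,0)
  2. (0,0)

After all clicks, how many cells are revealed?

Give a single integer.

Answer: 7

Derivation:
Click 1 (2,0) count=0: revealed 6 new [(1,0) (1,1) (2,0) (2,1) (3,0) (3,1)] -> total=6
Click 2 (0,0) count=1: revealed 1 new [(0,0)] -> total=7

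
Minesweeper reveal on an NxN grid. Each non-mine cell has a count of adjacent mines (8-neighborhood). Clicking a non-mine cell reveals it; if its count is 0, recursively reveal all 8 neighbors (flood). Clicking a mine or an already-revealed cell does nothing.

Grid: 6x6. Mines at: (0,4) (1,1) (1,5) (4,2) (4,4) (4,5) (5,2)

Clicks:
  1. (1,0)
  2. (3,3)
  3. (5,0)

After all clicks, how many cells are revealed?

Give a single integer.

Answer: 10

Derivation:
Click 1 (1,0) count=1: revealed 1 new [(1,0)] -> total=1
Click 2 (3,3) count=2: revealed 1 new [(3,3)] -> total=2
Click 3 (5,0) count=0: revealed 8 new [(2,0) (2,1) (3,0) (3,1) (4,0) (4,1) (5,0) (5,1)] -> total=10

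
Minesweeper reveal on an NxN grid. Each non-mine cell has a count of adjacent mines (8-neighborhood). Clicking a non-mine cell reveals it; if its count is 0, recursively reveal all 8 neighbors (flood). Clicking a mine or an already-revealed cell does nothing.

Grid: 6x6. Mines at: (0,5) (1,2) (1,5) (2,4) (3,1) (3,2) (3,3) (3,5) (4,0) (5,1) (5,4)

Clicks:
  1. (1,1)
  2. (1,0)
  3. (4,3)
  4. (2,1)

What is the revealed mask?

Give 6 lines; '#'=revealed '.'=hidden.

Answer: ##....
##....
##....
......
...#..
......

Derivation:
Click 1 (1,1) count=1: revealed 1 new [(1,1)] -> total=1
Click 2 (1,0) count=0: revealed 5 new [(0,0) (0,1) (1,0) (2,0) (2,1)] -> total=6
Click 3 (4,3) count=3: revealed 1 new [(4,3)] -> total=7
Click 4 (2,1) count=3: revealed 0 new [(none)] -> total=7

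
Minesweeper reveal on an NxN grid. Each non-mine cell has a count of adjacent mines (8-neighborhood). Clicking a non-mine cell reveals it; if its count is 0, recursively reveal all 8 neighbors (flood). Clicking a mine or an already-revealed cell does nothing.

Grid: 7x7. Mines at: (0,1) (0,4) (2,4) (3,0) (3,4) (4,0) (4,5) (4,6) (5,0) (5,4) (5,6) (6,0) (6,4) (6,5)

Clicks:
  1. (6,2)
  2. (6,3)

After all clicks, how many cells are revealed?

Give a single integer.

Answer: 18

Derivation:
Click 1 (6,2) count=0: revealed 18 new [(1,1) (1,2) (1,3) (2,1) (2,2) (2,3) (3,1) (3,2) (3,3) (4,1) (4,2) (4,3) (5,1) (5,2) (5,3) (6,1) (6,2) (6,3)] -> total=18
Click 2 (6,3) count=2: revealed 0 new [(none)] -> total=18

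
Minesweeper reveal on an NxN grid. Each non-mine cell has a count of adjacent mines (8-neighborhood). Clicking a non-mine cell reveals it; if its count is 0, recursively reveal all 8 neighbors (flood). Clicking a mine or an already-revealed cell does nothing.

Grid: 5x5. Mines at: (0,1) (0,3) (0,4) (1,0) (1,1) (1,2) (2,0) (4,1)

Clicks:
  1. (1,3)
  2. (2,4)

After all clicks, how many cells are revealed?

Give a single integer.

Click 1 (1,3) count=3: revealed 1 new [(1,3)] -> total=1
Click 2 (2,4) count=0: revealed 10 new [(1,4) (2,2) (2,3) (2,4) (3,2) (3,3) (3,4) (4,2) (4,3) (4,4)] -> total=11

Answer: 11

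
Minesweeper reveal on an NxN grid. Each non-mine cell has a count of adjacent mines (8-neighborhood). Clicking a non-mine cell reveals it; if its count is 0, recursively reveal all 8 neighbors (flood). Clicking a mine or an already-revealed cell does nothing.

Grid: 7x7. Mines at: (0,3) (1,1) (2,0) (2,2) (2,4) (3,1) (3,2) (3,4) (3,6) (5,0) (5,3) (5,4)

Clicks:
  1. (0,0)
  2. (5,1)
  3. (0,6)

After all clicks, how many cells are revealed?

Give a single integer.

Click 1 (0,0) count=1: revealed 1 new [(0,0)] -> total=1
Click 2 (5,1) count=1: revealed 1 new [(5,1)] -> total=2
Click 3 (0,6) count=0: revealed 8 new [(0,4) (0,5) (0,6) (1,4) (1,5) (1,6) (2,5) (2,6)] -> total=10

Answer: 10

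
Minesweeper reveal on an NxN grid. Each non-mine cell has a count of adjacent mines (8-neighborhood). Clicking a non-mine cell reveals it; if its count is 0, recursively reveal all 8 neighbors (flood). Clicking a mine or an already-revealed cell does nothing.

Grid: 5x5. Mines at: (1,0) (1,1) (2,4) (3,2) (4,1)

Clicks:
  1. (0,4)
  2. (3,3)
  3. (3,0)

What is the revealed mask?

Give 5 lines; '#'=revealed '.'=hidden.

Answer: ..###
..###
.....
#..#.
.....

Derivation:
Click 1 (0,4) count=0: revealed 6 new [(0,2) (0,3) (0,4) (1,2) (1,3) (1,4)] -> total=6
Click 2 (3,3) count=2: revealed 1 new [(3,3)] -> total=7
Click 3 (3,0) count=1: revealed 1 new [(3,0)] -> total=8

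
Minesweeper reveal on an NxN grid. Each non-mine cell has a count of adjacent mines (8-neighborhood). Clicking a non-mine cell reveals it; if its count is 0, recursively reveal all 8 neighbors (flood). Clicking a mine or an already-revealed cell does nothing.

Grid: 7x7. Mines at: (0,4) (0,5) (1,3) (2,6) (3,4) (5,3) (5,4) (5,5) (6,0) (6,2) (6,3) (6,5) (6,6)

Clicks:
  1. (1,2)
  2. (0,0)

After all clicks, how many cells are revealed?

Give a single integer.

Answer: 21

Derivation:
Click 1 (1,2) count=1: revealed 1 new [(1,2)] -> total=1
Click 2 (0,0) count=0: revealed 20 new [(0,0) (0,1) (0,2) (1,0) (1,1) (2,0) (2,1) (2,2) (2,3) (3,0) (3,1) (3,2) (3,3) (4,0) (4,1) (4,2) (4,3) (5,0) (5,1) (5,2)] -> total=21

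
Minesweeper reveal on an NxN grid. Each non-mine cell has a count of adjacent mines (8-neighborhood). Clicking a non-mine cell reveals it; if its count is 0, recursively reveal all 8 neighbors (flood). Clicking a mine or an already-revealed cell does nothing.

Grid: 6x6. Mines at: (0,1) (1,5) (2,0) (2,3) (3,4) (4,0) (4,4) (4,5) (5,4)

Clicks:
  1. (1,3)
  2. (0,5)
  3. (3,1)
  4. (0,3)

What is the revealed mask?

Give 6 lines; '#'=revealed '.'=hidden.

Answer: ..####
..###.
......
.#....
......
......

Derivation:
Click 1 (1,3) count=1: revealed 1 new [(1,3)] -> total=1
Click 2 (0,5) count=1: revealed 1 new [(0,5)] -> total=2
Click 3 (3,1) count=2: revealed 1 new [(3,1)] -> total=3
Click 4 (0,3) count=0: revealed 5 new [(0,2) (0,3) (0,4) (1,2) (1,4)] -> total=8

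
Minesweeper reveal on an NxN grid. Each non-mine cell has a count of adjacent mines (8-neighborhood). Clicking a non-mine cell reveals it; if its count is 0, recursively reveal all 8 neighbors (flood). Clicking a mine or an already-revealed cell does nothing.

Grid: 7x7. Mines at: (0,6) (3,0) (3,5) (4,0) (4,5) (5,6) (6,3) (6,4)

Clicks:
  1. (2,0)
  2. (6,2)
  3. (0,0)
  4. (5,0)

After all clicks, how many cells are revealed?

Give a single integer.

Click 1 (2,0) count=1: revealed 1 new [(2,0)] -> total=1
Click 2 (6,2) count=1: revealed 1 new [(6,2)] -> total=2
Click 3 (0,0) count=0: revealed 29 new [(0,0) (0,1) (0,2) (0,3) (0,4) (0,5) (1,0) (1,1) (1,2) (1,3) (1,4) (1,5) (2,1) (2,2) (2,3) (2,4) (2,5) (3,1) (3,2) (3,3) (3,4) (4,1) (4,2) (4,3) (4,4) (5,1) (5,2) (5,3) (5,4)] -> total=31
Click 4 (5,0) count=1: revealed 1 new [(5,0)] -> total=32

Answer: 32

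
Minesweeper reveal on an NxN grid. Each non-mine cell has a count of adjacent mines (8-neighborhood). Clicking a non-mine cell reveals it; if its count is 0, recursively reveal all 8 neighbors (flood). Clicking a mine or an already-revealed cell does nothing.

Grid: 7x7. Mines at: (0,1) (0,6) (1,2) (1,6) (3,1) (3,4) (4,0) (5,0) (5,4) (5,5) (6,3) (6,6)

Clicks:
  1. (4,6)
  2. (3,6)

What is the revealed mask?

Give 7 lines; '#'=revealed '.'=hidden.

Click 1 (4,6) count=1: revealed 1 new [(4,6)] -> total=1
Click 2 (3,6) count=0: revealed 5 new [(2,5) (2,6) (3,5) (3,6) (4,5)] -> total=6

Answer: .......
.......
.....##
.....##
.....##
.......
.......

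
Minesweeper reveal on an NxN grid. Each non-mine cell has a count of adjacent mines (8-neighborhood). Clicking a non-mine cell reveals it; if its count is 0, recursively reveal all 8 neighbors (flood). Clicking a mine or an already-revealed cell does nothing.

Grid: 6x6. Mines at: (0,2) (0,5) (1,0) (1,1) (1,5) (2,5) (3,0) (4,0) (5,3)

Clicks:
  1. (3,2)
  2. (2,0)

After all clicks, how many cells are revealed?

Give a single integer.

Click 1 (3,2) count=0: revealed 15 new [(1,2) (1,3) (1,4) (2,1) (2,2) (2,3) (2,4) (3,1) (3,2) (3,3) (3,4) (4,1) (4,2) (4,3) (4,4)] -> total=15
Click 2 (2,0) count=3: revealed 1 new [(2,0)] -> total=16

Answer: 16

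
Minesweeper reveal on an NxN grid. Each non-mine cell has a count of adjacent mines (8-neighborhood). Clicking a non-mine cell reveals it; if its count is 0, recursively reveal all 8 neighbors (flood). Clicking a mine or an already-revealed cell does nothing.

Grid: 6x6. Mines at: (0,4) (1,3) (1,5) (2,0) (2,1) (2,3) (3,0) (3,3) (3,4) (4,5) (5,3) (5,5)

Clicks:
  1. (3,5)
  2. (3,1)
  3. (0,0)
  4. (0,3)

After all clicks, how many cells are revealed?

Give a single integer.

Click 1 (3,5) count=2: revealed 1 new [(3,5)] -> total=1
Click 2 (3,1) count=3: revealed 1 new [(3,1)] -> total=2
Click 3 (0,0) count=0: revealed 6 new [(0,0) (0,1) (0,2) (1,0) (1,1) (1,2)] -> total=8
Click 4 (0,3) count=2: revealed 1 new [(0,3)] -> total=9

Answer: 9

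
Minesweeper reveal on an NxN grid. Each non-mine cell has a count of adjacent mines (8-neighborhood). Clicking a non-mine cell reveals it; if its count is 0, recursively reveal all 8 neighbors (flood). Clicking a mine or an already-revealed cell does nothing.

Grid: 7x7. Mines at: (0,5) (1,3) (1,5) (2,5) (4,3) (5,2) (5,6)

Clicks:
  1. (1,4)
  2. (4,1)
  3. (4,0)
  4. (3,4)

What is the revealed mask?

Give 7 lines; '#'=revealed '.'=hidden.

Click 1 (1,4) count=4: revealed 1 new [(1,4)] -> total=1
Click 2 (4,1) count=1: revealed 1 new [(4,1)] -> total=2
Click 3 (4,0) count=0: revealed 18 new [(0,0) (0,1) (0,2) (1,0) (1,1) (1,2) (2,0) (2,1) (2,2) (3,0) (3,1) (3,2) (4,0) (4,2) (5,0) (5,1) (6,0) (6,1)] -> total=20
Click 4 (3,4) count=2: revealed 1 new [(3,4)] -> total=21

Answer: ###....
###.#..
###....
###.#..
###....
##.....
##.....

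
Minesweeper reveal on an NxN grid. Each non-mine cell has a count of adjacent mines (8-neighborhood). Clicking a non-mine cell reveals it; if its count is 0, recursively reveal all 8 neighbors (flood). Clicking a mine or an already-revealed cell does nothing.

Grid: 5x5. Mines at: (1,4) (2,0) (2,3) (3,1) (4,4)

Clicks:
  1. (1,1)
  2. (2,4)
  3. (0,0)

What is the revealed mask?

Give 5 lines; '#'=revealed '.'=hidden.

Answer: ####.
####.
....#
.....
.....

Derivation:
Click 1 (1,1) count=1: revealed 1 new [(1,1)] -> total=1
Click 2 (2,4) count=2: revealed 1 new [(2,4)] -> total=2
Click 3 (0,0) count=0: revealed 7 new [(0,0) (0,1) (0,2) (0,3) (1,0) (1,2) (1,3)] -> total=9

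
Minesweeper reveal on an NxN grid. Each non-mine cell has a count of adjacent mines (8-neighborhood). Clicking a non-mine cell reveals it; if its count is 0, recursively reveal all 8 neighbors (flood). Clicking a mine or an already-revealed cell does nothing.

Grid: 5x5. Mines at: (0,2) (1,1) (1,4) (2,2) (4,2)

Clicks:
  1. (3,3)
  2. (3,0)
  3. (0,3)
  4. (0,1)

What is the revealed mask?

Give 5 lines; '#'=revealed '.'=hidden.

Click 1 (3,3) count=2: revealed 1 new [(3,3)] -> total=1
Click 2 (3,0) count=0: revealed 6 new [(2,0) (2,1) (3,0) (3,1) (4,0) (4,1)] -> total=7
Click 3 (0,3) count=2: revealed 1 new [(0,3)] -> total=8
Click 4 (0,1) count=2: revealed 1 new [(0,1)] -> total=9

Answer: .#.#.
.....
##...
##.#.
##...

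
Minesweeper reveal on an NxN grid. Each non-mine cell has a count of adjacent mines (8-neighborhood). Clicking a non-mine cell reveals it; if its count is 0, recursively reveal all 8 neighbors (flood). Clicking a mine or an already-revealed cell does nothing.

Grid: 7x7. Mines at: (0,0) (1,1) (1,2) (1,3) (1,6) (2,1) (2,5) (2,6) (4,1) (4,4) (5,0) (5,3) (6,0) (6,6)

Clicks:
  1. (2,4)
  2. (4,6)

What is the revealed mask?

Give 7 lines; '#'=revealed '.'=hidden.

Answer: .......
.......
....#..
.....##
.....##
.....##
.......

Derivation:
Click 1 (2,4) count=2: revealed 1 new [(2,4)] -> total=1
Click 2 (4,6) count=0: revealed 6 new [(3,5) (3,6) (4,5) (4,6) (5,5) (5,6)] -> total=7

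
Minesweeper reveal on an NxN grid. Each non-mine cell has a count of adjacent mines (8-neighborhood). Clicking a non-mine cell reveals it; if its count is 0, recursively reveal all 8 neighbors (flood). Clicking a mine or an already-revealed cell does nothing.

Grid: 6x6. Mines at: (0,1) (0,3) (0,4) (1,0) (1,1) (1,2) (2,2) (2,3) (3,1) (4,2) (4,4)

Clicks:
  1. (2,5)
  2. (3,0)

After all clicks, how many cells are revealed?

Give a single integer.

Click 1 (2,5) count=0: revealed 6 new [(1,4) (1,5) (2,4) (2,5) (3,4) (3,5)] -> total=6
Click 2 (3,0) count=1: revealed 1 new [(3,0)] -> total=7

Answer: 7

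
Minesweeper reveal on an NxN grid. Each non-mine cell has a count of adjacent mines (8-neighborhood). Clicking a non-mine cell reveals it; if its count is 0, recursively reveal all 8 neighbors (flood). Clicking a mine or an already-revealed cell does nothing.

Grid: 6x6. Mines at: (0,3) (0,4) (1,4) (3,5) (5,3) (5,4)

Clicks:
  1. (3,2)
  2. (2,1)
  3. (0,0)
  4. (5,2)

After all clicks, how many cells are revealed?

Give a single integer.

Answer: 25

Derivation:
Click 1 (3,2) count=0: revealed 25 new [(0,0) (0,1) (0,2) (1,0) (1,1) (1,2) (1,3) (2,0) (2,1) (2,2) (2,3) (2,4) (3,0) (3,1) (3,2) (3,3) (3,4) (4,0) (4,1) (4,2) (4,3) (4,4) (5,0) (5,1) (5,2)] -> total=25
Click 2 (2,1) count=0: revealed 0 new [(none)] -> total=25
Click 3 (0,0) count=0: revealed 0 new [(none)] -> total=25
Click 4 (5,2) count=1: revealed 0 new [(none)] -> total=25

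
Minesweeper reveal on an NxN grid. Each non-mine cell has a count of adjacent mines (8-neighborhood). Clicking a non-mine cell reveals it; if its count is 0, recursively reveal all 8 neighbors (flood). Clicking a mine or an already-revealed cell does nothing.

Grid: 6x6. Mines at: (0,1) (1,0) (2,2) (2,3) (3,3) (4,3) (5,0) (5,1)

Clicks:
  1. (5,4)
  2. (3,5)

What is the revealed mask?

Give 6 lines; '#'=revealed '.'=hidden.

Click 1 (5,4) count=1: revealed 1 new [(5,4)] -> total=1
Click 2 (3,5) count=0: revealed 15 new [(0,2) (0,3) (0,4) (0,5) (1,2) (1,3) (1,4) (1,5) (2,4) (2,5) (3,4) (3,5) (4,4) (4,5) (5,5)] -> total=16

Answer: ..####
..####
....##
....##
....##
....##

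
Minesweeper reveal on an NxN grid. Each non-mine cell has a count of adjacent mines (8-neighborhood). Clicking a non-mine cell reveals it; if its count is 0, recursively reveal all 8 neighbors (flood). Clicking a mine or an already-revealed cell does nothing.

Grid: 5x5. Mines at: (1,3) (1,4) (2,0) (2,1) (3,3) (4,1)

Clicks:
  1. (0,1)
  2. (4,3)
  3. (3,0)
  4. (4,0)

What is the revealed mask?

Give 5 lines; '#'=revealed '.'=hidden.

Answer: ###..
###..
.....
#....
#..#.

Derivation:
Click 1 (0,1) count=0: revealed 6 new [(0,0) (0,1) (0,2) (1,0) (1,1) (1,2)] -> total=6
Click 2 (4,3) count=1: revealed 1 new [(4,3)] -> total=7
Click 3 (3,0) count=3: revealed 1 new [(3,0)] -> total=8
Click 4 (4,0) count=1: revealed 1 new [(4,0)] -> total=9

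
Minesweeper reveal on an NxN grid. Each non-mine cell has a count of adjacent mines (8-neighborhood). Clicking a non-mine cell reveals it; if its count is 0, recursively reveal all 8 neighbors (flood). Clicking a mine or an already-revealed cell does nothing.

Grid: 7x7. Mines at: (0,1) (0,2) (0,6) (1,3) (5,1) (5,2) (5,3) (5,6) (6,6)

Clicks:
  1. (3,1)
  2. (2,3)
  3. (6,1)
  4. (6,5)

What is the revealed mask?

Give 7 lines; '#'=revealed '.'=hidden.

Answer: .......
###.###
#######
#######
#######
.......
.#...#.

Derivation:
Click 1 (3,1) count=0: revealed 27 new [(1,0) (1,1) (1,2) (1,4) (1,5) (1,6) (2,0) (2,1) (2,2) (2,3) (2,4) (2,5) (2,6) (3,0) (3,1) (3,2) (3,3) (3,4) (3,5) (3,6) (4,0) (4,1) (4,2) (4,3) (4,4) (4,5) (4,6)] -> total=27
Click 2 (2,3) count=1: revealed 0 new [(none)] -> total=27
Click 3 (6,1) count=2: revealed 1 new [(6,1)] -> total=28
Click 4 (6,5) count=2: revealed 1 new [(6,5)] -> total=29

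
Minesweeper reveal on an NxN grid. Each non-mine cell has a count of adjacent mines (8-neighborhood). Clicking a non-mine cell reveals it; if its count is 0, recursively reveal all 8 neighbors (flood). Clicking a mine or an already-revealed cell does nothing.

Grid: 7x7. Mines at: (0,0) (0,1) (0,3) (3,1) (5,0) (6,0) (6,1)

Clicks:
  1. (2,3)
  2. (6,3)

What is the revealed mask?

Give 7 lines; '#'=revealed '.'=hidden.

Answer: ....###
..#####
..#####
..#####
..#####
..#####
..#####

Derivation:
Click 1 (2,3) count=0: revealed 33 new [(0,4) (0,5) (0,6) (1,2) (1,3) (1,4) (1,5) (1,6) (2,2) (2,3) (2,4) (2,5) (2,6) (3,2) (3,3) (3,4) (3,5) (3,6) (4,2) (4,3) (4,4) (4,5) (4,6) (5,2) (5,3) (5,4) (5,5) (5,6) (6,2) (6,3) (6,4) (6,5) (6,6)] -> total=33
Click 2 (6,3) count=0: revealed 0 new [(none)] -> total=33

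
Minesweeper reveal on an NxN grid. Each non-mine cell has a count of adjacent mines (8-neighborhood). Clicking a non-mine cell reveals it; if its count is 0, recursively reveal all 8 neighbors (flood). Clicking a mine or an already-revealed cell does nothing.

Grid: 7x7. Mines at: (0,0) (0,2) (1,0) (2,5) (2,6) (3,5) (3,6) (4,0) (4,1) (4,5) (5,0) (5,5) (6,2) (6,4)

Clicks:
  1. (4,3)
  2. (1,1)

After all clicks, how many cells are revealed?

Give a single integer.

Click 1 (4,3) count=0: revealed 18 new [(1,1) (1,2) (1,3) (1,4) (2,1) (2,2) (2,3) (2,4) (3,1) (3,2) (3,3) (3,4) (4,2) (4,3) (4,4) (5,2) (5,3) (5,4)] -> total=18
Click 2 (1,1) count=3: revealed 0 new [(none)] -> total=18

Answer: 18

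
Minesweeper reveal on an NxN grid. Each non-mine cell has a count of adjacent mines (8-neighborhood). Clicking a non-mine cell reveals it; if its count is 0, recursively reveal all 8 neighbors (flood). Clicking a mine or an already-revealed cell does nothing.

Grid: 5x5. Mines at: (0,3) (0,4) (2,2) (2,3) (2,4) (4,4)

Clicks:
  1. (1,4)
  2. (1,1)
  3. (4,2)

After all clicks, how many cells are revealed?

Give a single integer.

Answer: 17

Derivation:
Click 1 (1,4) count=4: revealed 1 new [(1,4)] -> total=1
Click 2 (1,1) count=1: revealed 1 new [(1,1)] -> total=2
Click 3 (4,2) count=0: revealed 15 new [(0,0) (0,1) (0,2) (1,0) (1,2) (2,0) (2,1) (3,0) (3,1) (3,2) (3,3) (4,0) (4,1) (4,2) (4,3)] -> total=17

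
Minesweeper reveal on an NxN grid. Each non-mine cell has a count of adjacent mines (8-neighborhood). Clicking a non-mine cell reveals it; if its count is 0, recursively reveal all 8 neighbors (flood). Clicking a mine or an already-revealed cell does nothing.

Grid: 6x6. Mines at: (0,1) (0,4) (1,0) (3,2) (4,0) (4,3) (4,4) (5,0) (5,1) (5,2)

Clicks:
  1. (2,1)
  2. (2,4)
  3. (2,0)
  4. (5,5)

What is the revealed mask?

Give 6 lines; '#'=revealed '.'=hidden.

Answer: ......
...###
##.###
...###
......
.....#

Derivation:
Click 1 (2,1) count=2: revealed 1 new [(2,1)] -> total=1
Click 2 (2,4) count=0: revealed 9 new [(1,3) (1,4) (1,5) (2,3) (2,4) (2,5) (3,3) (3,4) (3,5)] -> total=10
Click 3 (2,0) count=1: revealed 1 new [(2,0)] -> total=11
Click 4 (5,5) count=1: revealed 1 new [(5,5)] -> total=12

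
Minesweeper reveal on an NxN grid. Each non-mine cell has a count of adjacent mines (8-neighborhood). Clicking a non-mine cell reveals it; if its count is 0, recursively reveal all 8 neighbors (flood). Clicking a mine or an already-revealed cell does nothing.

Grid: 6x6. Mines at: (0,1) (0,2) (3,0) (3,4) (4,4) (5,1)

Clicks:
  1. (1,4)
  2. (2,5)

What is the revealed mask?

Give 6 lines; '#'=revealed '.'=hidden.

Click 1 (1,4) count=0: revealed 9 new [(0,3) (0,4) (0,5) (1,3) (1,4) (1,5) (2,3) (2,4) (2,5)] -> total=9
Click 2 (2,5) count=1: revealed 0 new [(none)] -> total=9

Answer: ...###
...###
...###
......
......
......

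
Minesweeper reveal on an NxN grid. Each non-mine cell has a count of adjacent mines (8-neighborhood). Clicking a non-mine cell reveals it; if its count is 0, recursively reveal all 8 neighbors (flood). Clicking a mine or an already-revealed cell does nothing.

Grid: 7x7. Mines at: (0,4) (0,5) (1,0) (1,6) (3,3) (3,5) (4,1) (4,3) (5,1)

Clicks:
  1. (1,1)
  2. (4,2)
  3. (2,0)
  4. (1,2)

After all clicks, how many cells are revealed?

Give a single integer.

Click 1 (1,1) count=1: revealed 1 new [(1,1)] -> total=1
Click 2 (4,2) count=4: revealed 1 new [(4,2)] -> total=2
Click 3 (2,0) count=1: revealed 1 new [(2,0)] -> total=3
Click 4 (1,2) count=0: revealed 8 new [(0,1) (0,2) (0,3) (1,2) (1,3) (2,1) (2,2) (2,3)] -> total=11

Answer: 11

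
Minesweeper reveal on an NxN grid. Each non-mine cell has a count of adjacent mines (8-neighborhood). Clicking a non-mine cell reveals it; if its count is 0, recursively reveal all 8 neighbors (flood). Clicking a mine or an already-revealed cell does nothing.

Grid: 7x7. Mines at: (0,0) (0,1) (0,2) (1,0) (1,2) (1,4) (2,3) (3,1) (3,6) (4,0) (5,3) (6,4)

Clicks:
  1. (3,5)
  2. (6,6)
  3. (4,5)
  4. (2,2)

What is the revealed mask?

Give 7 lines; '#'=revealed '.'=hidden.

Answer: .......
.......
..#....
.....#.
.....##
.....##
.....##

Derivation:
Click 1 (3,5) count=1: revealed 1 new [(3,5)] -> total=1
Click 2 (6,6) count=0: revealed 6 new [(4,5) (4,6) (5,5) (5,6) (6,5) (6,6)] -> total=7
Click 3 (4,5) count=1: revealed 0 new [(none)] -> total=7
Click 4 (2,2) count=3: revealed 1 new [(2,2)] -> total=8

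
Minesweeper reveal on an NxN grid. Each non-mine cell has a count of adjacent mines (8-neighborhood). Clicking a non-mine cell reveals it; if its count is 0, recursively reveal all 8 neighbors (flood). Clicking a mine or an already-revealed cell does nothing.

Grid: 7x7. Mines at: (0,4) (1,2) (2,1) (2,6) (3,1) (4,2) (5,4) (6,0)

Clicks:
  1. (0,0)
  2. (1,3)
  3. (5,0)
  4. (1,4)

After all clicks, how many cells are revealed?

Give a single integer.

Click 1 (0,0) count=0: revealed 4 new [(0,0) (0,1) (1,0) (1,1)] -> total=4
Click 2 (1,3) count=2: revealed 1 new [(1,3)] -> total=5
Click 3 (5,0) count=1: revealed 1 new [(5,0)] -> total=6
Click 4 (1,4) count=1: revealed 1 new [(1,4)] -> total=7

Answer: 7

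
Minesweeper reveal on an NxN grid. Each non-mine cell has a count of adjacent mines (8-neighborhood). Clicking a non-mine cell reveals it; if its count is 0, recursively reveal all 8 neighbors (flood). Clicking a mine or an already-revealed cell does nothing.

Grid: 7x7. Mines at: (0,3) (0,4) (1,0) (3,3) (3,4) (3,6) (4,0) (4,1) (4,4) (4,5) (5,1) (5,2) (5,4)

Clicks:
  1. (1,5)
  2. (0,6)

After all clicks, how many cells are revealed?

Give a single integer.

Click 1 (1,5) count=1: revealed 1 new [(1,5)] -> total=1
Click 2 (0,6) count=0: revealed 5 new [(0,5) (0,6) (1,6) (2,5) (2,6)] -> total=6

Answer: 6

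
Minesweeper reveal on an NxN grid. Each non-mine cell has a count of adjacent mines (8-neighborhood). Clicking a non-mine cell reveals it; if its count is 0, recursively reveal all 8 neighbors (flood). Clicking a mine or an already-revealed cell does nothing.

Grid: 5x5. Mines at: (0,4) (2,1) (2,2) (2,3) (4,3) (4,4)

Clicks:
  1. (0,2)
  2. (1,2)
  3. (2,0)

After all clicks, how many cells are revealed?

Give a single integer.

Click 1 (0,2) count=0: revealed 8 new [(0,0) (0,1) (0,2) (0,3) (1,0) (1,1) (1,2) (1,3)] -> total=8
Click 2 (1,2) count=3: revealed 0 new [(none)] -> total=8
Click 3 (2,0) count=1: revealed 1 new [(2,0)] -> total=9

Answer: 9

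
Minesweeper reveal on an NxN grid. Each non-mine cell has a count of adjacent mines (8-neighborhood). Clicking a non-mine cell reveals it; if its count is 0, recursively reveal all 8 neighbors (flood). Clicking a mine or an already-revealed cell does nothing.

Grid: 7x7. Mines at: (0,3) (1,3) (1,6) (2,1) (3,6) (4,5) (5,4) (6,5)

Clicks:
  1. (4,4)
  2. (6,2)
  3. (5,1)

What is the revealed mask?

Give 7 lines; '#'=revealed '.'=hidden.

Click 1 (4,4) count=2: revealed 1 new [(4,4)] -> total=1
Click 2 (6,2) count=0: revealed 20 new [(2,2) (2,3) (2,4) (3,0) (3,1) (3,2) (3,3) (3,4) (4,0) (4,1) (4,2) (4,3) (5,0) (5,1) (5,2) (5,3) (6,0) (6,1) (6,2) (6,3)] -> total=21
Click 3 (5,1) count=0: revealed 0 new [(none)] -> total=21

Answer: .......
.......
..###..
#####..
#####..
####...
####...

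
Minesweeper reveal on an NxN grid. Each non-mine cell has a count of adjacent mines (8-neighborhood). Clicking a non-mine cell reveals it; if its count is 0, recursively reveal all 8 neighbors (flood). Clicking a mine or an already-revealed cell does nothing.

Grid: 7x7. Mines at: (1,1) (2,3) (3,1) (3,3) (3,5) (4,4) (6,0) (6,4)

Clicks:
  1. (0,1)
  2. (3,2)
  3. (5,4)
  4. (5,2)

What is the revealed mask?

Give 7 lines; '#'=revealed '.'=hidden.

Click 1 (0,1) count=1: revealed 1 new [(0,1)] -> total=1
Click 2 (3,2) count=3: revealed 1 new [(3,2)] -> total=2
Click 3 (5,4) count=2: revealed 1 new [(5,4)] -> total=3
Click 4 (5,2) count=0: revealed 9 new [(4,1) (4,2) (4,3) (5,1) (5,2) (5,3) (6,1) (6,2) (6,3)] -> total=12

Answer: .#.....
.......
.......
..#....
.###...
.####..
.###...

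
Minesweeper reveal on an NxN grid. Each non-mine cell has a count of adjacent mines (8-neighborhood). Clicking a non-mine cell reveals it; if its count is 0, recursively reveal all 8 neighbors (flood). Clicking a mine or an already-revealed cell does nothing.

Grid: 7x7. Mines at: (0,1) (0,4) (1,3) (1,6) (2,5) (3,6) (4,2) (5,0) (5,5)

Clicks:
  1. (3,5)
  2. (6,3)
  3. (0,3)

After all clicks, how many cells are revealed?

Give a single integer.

Click 1 (3,5) count=2: revealed 1 new [(3,5)] -> total=1
Click 2 (6,3) count=0: revealed 8 new [(5,1) (5,2) (5,3) (5,4) (6,1) (6,2) (6,3) (6,4)] -> total=9
Click 3 (0,3) count=2: revealed 1 new [(0,3)] -> total=10

Answer: 10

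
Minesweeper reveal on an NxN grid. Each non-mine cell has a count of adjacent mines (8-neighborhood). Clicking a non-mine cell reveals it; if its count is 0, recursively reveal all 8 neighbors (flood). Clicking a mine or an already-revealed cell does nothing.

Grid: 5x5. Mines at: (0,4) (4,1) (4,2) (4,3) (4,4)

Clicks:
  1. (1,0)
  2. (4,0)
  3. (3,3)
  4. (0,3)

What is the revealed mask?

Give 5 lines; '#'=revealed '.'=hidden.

Answer: ####.
#####
#####
#####
#....

Derivation:
Click 1 (1,0) count=0: revealed 19 new [(0,0) (0,1) (0,2) (0,3) (1,0) (1,1) (1,2) (1,3) (1,4) (2,0) (2,1) (2,2) (2,3) (2,4) (3,0) (3,1) (3,2) (3,3) (3,4)] -> total=19
Click 2 (4,0) count=1: revealed 1 new [(4,0)] -> total=20
Click 3 (3,3) count=3: revealed 0 new [(none)] -> total=20
Click 4 (0,3) count=1: revealed 0 new [(none)] -> total=20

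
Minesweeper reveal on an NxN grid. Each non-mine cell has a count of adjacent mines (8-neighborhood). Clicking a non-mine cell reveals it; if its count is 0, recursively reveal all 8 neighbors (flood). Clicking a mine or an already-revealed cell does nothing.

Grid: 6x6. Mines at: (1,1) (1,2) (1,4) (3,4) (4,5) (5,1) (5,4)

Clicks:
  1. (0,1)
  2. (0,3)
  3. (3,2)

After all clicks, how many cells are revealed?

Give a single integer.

Click 1 (0,1) count=2: revealed 1 new [(0,1)] -> total=1
Click 2 (0,3) count=2: revealed 1 new [(0,3)] -> total=2
Click 3 (3,2) count=0: revealed 12 new [(2,0) (2,1) (2,2) (2,3) (3,0) (3,1) (3,2) (3,3) (4,0) (4,1) (4,2) (4,3)] -> total=14

Answer: 14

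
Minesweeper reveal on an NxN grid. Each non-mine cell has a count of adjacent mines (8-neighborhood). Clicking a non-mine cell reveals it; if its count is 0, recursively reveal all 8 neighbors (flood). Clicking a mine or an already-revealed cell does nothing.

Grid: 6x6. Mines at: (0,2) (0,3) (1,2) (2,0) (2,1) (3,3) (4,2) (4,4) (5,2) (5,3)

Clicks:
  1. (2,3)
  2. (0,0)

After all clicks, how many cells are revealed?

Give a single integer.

Answer: 5

Derivation:
Click 1 (2,3) count=2: revealed 1 new [(2,3)] -> total=1
Click 2 (0,0) count=0: revealed 4 new [(0,0) (0,1) (1,0) (1,1)] -> total=5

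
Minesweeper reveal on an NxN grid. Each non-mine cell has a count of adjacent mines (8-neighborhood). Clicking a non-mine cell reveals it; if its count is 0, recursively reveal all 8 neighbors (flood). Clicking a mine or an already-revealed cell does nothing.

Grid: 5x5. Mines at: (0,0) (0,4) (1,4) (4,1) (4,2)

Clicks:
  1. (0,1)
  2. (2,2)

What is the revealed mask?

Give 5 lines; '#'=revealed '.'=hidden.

Click 1 (0,1) count=1: revealed 1 new [(0,1)] -> total=1
Click 2 (2,2) count=0: revealed 14 new [(0,2) (0,3) (1,0) (1,1) (1,2) (1,3) (2,0) (2,1) (2,2) (2,3) (3,0) (3,1) (3,2) (3,3)] -> total=15

Answer: .###.
####.
####.
####.
.....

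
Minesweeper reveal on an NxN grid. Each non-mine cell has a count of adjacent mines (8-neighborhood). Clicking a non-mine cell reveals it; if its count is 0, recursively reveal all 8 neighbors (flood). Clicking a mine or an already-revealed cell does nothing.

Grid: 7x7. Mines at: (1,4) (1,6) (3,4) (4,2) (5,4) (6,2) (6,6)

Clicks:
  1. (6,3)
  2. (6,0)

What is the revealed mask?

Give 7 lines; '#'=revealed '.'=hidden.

Answer: ####...
####...
####...
####...
##.....
##.....
##.#...

Derivation:
Click 1 (6,3) count=2: revealed 1 new [(6,3)] -> total=1
Click 2 (6,0) count=0: revealed 22 new [(0,0) (0,1) (0,2) (0,3) (1,0) (1,1) (1,2) (1,3) (2,0) (2,1) (2,2) (2,3) (3,0) (3,1) (3,2) (3,3) (4,0) (4,1) (5,0) (5,1) (6,0) (6,1)] -> total=23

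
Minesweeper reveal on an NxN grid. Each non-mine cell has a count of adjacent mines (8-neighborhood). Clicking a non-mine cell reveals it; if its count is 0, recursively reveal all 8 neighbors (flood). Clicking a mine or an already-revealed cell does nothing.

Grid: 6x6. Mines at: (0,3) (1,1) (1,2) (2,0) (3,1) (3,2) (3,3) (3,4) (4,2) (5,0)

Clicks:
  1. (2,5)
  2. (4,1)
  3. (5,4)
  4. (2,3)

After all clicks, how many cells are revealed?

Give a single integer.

Click 1 (2,5) count=1: revealed 1 new [(2,5)] -> total=1
Click 2 (4,1) count=4: revealed 1 new [(4,1)] -> total=2
Click 3 (5,4) count=0: revealed 6 new [(4,3) (4,4) (4,5) (5,3) (5,4) (5,5)] -> total=8
Click 4 (2,3) count=4: revealed 1 new [(2,3)] -> total=9

Answer: 9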